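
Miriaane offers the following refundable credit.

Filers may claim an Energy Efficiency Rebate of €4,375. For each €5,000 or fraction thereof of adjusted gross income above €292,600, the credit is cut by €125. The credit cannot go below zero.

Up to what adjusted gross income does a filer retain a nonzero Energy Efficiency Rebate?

€462,600

After 34 increments the reduction is 34 × €125 = €4,250, leaving €125; one more increment wipes it out. Increment 34 ends at excess 34 × €5,000 = €170,000, so the highest qualifying income is €292,600 + €170,000 = €462,600.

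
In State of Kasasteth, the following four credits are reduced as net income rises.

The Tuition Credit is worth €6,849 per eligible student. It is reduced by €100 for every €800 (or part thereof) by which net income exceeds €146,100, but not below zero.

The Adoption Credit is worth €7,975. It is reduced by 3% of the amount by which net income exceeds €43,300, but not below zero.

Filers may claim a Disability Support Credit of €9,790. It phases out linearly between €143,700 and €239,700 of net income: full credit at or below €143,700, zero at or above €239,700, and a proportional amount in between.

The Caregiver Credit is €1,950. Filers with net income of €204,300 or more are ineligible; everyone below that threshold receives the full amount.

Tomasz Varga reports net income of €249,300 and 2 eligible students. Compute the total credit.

€2,593

Tuition Credit: base = 2 × €6,849 = €13,698. income exceeds €146,100 by €103,200, which is 129 full-or-partial €800 increments; reduction = 129 × €100 = €12,900, leaving €798.
Adoption Credit: 3% of the €206,000 excess over €43,300 is €6,180; credit = €7,975 − €6,180 = €1,795.
Disability Support Credit: €249,300 is at or above €239,700, so the credit is €0.
Caregiver Credit: €249,300 meets or exceeds the €204,300 cutoff, so the credit is €0.
Total: €798 + €1,795 + €0 + €0 = €2,593.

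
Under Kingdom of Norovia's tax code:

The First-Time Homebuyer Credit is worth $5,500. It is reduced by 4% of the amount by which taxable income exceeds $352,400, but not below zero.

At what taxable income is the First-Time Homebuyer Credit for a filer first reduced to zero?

$489,900

The credit falls by 4% of each dollar above $352,400, so it reaches zero when the excess is $5,500 / 4% = $137,500: income = $352,400 + $137,500 = $489,900.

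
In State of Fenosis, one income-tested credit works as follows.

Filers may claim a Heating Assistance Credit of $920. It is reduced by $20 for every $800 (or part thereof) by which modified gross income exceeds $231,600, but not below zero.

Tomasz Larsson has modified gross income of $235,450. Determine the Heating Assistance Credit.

Heating Assistance Credit: income exceeds $231,600 by $3,850, which is 5 full-or-partial $800 increments; reduction = 5 × $20 = $100, leaving $820.

$820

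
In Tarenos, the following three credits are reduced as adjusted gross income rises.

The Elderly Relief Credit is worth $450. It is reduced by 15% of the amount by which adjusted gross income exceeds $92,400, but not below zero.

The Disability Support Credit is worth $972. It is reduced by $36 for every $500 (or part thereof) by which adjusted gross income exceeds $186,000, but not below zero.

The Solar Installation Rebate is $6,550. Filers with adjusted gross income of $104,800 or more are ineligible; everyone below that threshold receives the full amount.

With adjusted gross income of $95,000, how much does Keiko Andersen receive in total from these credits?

Elderly Relief Credit: 15% of the $2,600 excess over $92,400 is $390; credit = $450 − $390 = $60.
Disability Support Credit: $95,000 is at or below the $186,000 threshold, so the full $972 applies.
Solar Installation Rebate: $95,000 is below the $104,800 cutoff, so the full $6,550 applies.
Total: $60 + $972 + $6,550 = $7,582.

$7,582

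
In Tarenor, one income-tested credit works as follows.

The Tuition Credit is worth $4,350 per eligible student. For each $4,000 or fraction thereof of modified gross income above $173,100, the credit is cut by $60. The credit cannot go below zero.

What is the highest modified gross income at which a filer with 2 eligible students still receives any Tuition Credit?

$749,100

Full credit = 2 × $4,350 = $8,700.
After 144 increments the reduction is 144 × $60 = $8,640, leaving $60; one more increment wipes it out. Increment 144 ends at excess 144 × $4,000 = $576,000, so the highest qualifying income is $173,100 + $576,000 = $749,100.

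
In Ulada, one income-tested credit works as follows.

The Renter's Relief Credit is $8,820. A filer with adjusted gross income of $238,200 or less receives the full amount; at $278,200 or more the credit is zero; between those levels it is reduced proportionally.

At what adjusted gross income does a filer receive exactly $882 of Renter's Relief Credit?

$882 is 882/8,820 of the full $8,820, so 7,938/8,820 of the $40,000 range has been used: income = $238,200 + $40,000 × 7,938/8,820 = $274,200.

$274,200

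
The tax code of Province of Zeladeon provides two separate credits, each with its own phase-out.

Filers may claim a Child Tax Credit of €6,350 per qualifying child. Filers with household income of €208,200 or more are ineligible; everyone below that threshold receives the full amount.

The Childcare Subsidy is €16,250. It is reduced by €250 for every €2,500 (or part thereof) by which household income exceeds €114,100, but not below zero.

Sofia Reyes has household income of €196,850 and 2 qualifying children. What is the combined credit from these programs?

Child Tax Credit: base = 2 × €6,350 = €12,700. €196,850 is below the €208,200 cutoff, so the full €12,700 applies.
Childcare Subsidy: income exceeds €114,100 by €82,750, which is 34 full-or-partial €2,500 increments; reduction = 34 × €250 = €8,500, leaving €7,750.
Total: €12,700 + €7,750 = €20,450.

€20,450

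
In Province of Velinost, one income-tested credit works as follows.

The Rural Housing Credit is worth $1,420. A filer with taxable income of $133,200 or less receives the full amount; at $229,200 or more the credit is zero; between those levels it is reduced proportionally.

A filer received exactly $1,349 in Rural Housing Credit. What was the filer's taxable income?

$1,349 is 1,349/1,420 of the full $1,420, so 71/1,420 of the $96,000 range has been used: income = $133,200 + $96,000 × 71/1,420 = $138,000.

$138,000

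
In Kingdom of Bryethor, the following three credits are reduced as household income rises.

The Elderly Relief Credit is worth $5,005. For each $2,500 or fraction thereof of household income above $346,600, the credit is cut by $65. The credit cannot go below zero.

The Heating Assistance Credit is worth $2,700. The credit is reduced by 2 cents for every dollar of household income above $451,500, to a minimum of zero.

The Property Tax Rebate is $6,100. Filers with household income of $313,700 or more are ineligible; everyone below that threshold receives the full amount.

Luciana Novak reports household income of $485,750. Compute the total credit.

$3,380

Elderly Relief Credit: income exceeds $346,600 by $139,150, which is 56 full-or-partial $2,500 increments; reduction = 56 × $65 = $3,640, leaving $1,365.
Heating Assistance Credit: 2% of the $34,250 excess over $451,500 is $685; credit = $2,700 − $685 = $2,015.
Property Tax Rebate: $485,750 meets or exceeds the $313,700 cutoff, so the credit is $0.
Total: $1,365 + $2,015 + $0 = $3,380.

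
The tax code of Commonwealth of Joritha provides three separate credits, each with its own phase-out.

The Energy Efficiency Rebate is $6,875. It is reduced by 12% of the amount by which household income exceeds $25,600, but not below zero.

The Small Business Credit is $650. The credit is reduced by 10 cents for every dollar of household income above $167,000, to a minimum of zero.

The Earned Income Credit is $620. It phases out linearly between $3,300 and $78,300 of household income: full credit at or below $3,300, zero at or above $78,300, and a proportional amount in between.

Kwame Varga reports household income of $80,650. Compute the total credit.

Energy Efficiency Rebate: 12% of the $55,050 excess over $25,600 is $6,606; credit = $6,875 − $6,606 = $269.
Small Business Credit: $80,650 is at or below the $167,000 threshold, so the full $650 applies.
Earned Income Credit: $80,650 is at or above $78,300, so the credit is $0.
Total: $269 + $650 + $0 = $919.

$919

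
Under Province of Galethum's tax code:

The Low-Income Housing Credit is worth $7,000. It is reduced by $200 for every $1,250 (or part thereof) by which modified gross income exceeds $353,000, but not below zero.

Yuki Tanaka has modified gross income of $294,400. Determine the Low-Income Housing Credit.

Low-Income Housing Credit: $294,400 is at or below the $353,000 threshold, so the full $7,000 applies.

$7,000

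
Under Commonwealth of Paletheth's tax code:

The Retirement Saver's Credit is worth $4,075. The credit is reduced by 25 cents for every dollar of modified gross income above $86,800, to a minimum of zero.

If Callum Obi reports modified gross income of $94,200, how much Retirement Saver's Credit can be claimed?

Retirement Saver's Credit: 25% of the $7,400 excess over $86,800 is $1,850; credit = $4,075 − $1,850 = $2,225.

$2,225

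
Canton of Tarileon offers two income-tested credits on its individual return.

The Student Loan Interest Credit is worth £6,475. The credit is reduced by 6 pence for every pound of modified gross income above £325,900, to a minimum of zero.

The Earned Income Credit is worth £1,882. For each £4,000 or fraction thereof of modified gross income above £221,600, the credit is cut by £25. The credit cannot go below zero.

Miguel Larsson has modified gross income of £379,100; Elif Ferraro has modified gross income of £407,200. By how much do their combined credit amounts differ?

Miguel (£379,100): Student Loan Interest Credit: 6% of the £53,200 excess over £325,900 is £3,192; credit = £6,475 − £3,192 = £3,283. Earned Income Credit: income exceeds £221,600 by £157,500, which is 40 full-or-partial £4,000 increments; reduction = 40 × £25 = £1,000, leaving £882. total £3,283 + £882 = £4,165
Elif (£407,200): Student Loan Interest Credit: 6% of the £81,300 excess over £325,900 is £4,878; credit = £6,475 − £4,878 = £1,597. Earned Income Credit: income exceeds £221,600 by £185,600, which is 47 full-or-partial £4,000 increments; reduction = 47 × £25 = £1,175, leaving £707. total £1,597 + £707 = £2,304
Difference: |£4,165 − £2,304| = £1,861.

£1,861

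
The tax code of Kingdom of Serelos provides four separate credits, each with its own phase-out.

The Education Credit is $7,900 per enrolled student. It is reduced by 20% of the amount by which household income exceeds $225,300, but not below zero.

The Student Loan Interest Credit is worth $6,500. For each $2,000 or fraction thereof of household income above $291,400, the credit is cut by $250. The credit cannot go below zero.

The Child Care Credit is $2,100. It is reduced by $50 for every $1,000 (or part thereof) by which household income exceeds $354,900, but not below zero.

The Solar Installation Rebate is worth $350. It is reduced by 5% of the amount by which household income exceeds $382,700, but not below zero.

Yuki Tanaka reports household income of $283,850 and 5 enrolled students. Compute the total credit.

$36,740

Education Credit: base = 5 × $7,900 = $39,500. 20% of the $58,550 excess over $225,300 is $11,710; credit = $39,500 − $11,710 = $27,790.
Student Loan Interest Credit: $283,850 is at or below the $291,400 threshold, so the full $6,500 applies.
Child Care Credit: $283,850 is at or below the $354,900 threshold, so the full $2,100 applies.
Solar Installation Rebate: $283,850 is at or below the $382,700 threshold, so the full $350 applies.
Total: $27,790 + $6,500 + $2,100 + $350 = $36,740.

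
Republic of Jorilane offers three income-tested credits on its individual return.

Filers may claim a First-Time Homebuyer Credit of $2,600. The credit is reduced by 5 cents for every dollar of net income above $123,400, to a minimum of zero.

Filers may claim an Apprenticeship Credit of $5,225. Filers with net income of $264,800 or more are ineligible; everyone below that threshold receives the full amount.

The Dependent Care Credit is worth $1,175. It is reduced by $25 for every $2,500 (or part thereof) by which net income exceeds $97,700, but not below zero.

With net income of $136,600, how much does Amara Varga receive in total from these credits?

$7,940

First-Time Homebuyer Credit: 5% of the $13,200 excess over $123,400 is $660; credit = $2,600 − $660 = $1,940.
Apprenticeship Credit: $136,600 is below the $264,800 cutoff, so the full $5,225 applies.
Dependent Care Credit: income exceeds $97,700 by $38,900, which is 16 full-or-partial $2,500 increments; reduction = 16 × $25 = $400, leaving $775.
Total: $1,940 + $5,225 + $775 = $7,940.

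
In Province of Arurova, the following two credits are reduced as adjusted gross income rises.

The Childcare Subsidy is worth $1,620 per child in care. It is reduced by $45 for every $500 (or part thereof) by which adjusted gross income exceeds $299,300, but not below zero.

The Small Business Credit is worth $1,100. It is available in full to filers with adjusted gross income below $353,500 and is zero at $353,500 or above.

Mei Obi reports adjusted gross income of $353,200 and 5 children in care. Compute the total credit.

Childcare Subsidy: base = 5 × $1,620 = $8,100. income exceeds $299,300 by $53,900, which is 108 full-or-partial $500 increments; reduction = 108 × $45 = $4,860, leaving $3,240.
Small Business Credit: $353,200 is below the $353,500 cutoff, so the full $1,100 applies.
Total: $3,240 + $1,100 = $4,340.

$4,340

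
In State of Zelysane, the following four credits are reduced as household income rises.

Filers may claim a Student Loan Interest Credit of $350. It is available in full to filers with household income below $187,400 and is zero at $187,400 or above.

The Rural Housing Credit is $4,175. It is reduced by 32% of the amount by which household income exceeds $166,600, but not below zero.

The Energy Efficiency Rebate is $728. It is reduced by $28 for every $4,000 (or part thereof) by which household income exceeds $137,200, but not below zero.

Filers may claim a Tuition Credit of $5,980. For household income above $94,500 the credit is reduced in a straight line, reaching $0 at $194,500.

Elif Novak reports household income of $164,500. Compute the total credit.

Student Loan Interest Credit: $164,500 is below the $187,400 cutoff, so the full $350 applies.
Rural Housing Credit: $164,500 is at or below the $166,600 threshold, so the full $4,175 applies.
Energy Efficiency Rebate: income exceeds $137,200 by $27,300, which is 7 full-or-partial $4,000 increments; reduction = 7 × $28 = $196, leaving $532.
Tuition Credit: $164,500 is $70,000 into a $100,000 phase-out range, leaving 30,000/100,000 of the credit: $5,980 × 30,000/100,000 = $1,794.
Total: $350 + $4,175 + $532 + $1,794 = $6,851.

$6,851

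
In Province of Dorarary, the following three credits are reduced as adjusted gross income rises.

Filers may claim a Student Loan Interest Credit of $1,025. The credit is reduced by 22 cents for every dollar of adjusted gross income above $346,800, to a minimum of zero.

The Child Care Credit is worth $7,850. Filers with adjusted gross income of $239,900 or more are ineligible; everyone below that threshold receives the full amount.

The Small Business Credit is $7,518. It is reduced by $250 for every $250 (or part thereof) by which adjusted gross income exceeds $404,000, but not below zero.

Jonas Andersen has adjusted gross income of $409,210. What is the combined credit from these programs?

$2,268

Student Loan Interest Credit: 22% of the $62,410 excess over $346,800 is $13,730.20 ≥ base, so the credit is $0.
Child Care Credit: $409,210 meets or exceeds the $239,900 cutoff, so the credit is $0.
Small Business Credit: income exceeds $404,000 by $5,210, which is 21 full-or-partial $250 increments; reduction = 21 × $250 = $5,250, leaving $2,268.
Total: $0 + $0 + $2,268 = $2,268.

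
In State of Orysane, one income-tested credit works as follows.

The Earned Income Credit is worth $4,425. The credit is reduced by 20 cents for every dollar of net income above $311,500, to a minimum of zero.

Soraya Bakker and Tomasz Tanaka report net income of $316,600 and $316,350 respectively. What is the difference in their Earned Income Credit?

$50

Soraya ($316,600): Earned Income Credit: 20% of the $5,100 excess over $311,500 is $1,020; credit = $4,425 − $1,020 = $3,405.
Tomasz ($316,350): Earned Income Credit: 20% of the $4,850 excess over $311,500 is $970; credit = $4,425 − $970 = $3,455.
Difference: |$3,405 − $3,455| = $50.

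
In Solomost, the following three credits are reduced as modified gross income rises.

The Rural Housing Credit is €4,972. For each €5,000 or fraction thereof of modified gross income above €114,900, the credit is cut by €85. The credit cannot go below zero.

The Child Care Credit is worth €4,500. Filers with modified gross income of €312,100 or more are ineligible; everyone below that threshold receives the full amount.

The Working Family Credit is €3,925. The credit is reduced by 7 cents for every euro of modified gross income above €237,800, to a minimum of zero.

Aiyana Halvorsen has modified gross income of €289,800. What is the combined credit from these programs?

Rural Housing Credit: income exceeds €114,900 by €174,900, which is 35 full-or-partial €5,000 increments; reduction = 35 × €85 = €2,975, leaving €1,997.
Child Care Credit: €289,800 is below the €312,100 cutoff, so the full €4,500 applies.
Working Family Credit: 7% of the €52,000 excess over €237,800 is €3,640; credit = €3,925 − €3,640 = €285.
Total: €1,997 + €4,500 + €285 = €6,782.

€6,782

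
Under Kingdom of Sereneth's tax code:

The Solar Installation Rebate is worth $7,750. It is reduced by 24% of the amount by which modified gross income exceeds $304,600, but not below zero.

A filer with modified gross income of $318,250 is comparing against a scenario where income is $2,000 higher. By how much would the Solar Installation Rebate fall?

$480

At $318,250 — 24% of the $13,650 excess over $304,600 is $3,276; credit = $7,750 − $3,276 = $4,474.
At $320,250 — 24% of the $15,650 excess over $304,600 is $3,756; credit = $7,750 − $3,756 = $3,994.
Lost: $4,474 − $3,994 = $480.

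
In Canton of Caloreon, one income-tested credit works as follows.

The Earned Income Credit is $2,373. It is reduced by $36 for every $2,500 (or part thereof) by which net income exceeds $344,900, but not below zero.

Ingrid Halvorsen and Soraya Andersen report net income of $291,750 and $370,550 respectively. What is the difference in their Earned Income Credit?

Ingrid ($291,750): Earned Income Credit: $291,750 is at or below the $344,900 threshold, so the full $2,373 applies.
Soraya ($370,550): Earned Income Credit: income exceeds $344,900 by $25,650, which is 11 full-or-partial $2,500 increments; reduction = 11 × $36 = $396, leaving $1,977.
Difference: |$2,373 − $1,977| = $396.

$396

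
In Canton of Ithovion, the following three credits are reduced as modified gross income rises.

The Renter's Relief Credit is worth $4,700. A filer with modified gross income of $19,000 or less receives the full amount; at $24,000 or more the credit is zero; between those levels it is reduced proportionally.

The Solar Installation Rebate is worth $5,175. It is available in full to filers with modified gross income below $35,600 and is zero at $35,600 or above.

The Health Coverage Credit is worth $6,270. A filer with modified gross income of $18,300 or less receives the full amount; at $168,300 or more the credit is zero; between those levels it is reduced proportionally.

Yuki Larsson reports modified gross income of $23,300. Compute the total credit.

Renter's Relief Credit: $23,300 is $4,300 into a $5,000 phase-out range, leaving 700/5,000 of the credit: $4,700 × 700/5,000 = $658.
Solar Installation Rebate: $23,300 is below the $35,600 cutoff, so the full $5,175 applies.
Health Coverage Credit: $23,300 is $5,000 into a $150,000 phase-out range, leaving 145,000/150,000 of the credit: $6,270 × 145,000/150,000 = $6,061.
Total: $658 + $5,175 + $6,061 = $11,894.

$11,894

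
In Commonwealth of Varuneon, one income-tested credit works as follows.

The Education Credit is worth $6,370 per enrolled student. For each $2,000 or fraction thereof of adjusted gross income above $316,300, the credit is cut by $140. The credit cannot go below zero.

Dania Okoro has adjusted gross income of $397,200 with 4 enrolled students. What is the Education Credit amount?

$19,740

Education Credit: base = 4 × $6,370 = $25,480. income exceeds $316,300 by $80,900, which is 41 full-or-partial $2,000 increments; reduction = 41 × $140 = $5,740, leaving $19,740.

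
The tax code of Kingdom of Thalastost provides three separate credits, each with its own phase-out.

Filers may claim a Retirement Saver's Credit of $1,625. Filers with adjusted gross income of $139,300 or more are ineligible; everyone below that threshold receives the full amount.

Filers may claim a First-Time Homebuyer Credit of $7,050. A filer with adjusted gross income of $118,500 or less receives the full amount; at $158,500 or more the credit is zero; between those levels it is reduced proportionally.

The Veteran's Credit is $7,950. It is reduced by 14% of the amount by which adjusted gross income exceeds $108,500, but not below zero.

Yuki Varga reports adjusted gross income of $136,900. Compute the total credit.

Retirement Saver's Credit: $136,900 is below the $139,300 cutoff, so the full $1,625 applies.
First-Time Homebuyer Credit: $136,900 is $18,400 into a $40,000 phase-out range, leaving 21,600/40,000 of the credit: $7,050 × 21,600/40,000 = $3,807.
Veteran's Credit: 14% of the $28,400 excess over $108,500 is $3,976; credit = $7,950 − $3,976 = $3,974.
Total: $1,625 + $3,807 + $3,974 = $9,406.

$9,406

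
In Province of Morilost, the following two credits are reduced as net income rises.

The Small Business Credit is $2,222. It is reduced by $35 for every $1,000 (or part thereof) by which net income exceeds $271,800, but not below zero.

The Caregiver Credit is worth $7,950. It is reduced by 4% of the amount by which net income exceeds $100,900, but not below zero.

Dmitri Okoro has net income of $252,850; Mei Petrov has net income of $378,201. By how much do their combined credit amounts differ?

Dmitri ($252,850): Small Business Credit: $252,850 is at or below the $271,800 threshold, so the full $2,222 applies. Caregiver Credit: 4% of the $151,950 excess over $100,900 is $6,078; credit = $7,950 − $6,078 = $1,872. total $2,222 + $1,872 = $4,094
Mei ($378,201): Small Business Credit: income exceeds $271,800 by $106,401 → 107 increments × $35 = $3,745 ≥ base, so the credit is $0. Caregiver Credit: 4% of the $277,301 excess over $100,900 is $11,092.04 ≥ base, so the credit is $0. total $0 + $0 = $0
Difference: |$4,094 − $0| = $4,094.

$4,094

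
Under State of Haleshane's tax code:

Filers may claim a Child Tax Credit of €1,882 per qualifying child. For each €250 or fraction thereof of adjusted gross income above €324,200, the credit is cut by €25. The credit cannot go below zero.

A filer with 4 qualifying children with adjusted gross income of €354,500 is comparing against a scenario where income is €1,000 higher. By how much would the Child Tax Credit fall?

At €354,500 — base = 4 × €1,882 = €7,528. income exceeds €324,200 by €30,300, which is 122 full-or-partial €250 increments; reduction = 122 × €25 = €3,050, leaving €4,478.
At €355,500 — base = 4 × €1,882 = €7,528. income exceeds €324,200 by €31,300, which is 126 full-or-partial €250 increments; reduction = 126 × €25 = €3,150, leaving €4,378.
Lost: €4,478 − €4,378 = €100.

€100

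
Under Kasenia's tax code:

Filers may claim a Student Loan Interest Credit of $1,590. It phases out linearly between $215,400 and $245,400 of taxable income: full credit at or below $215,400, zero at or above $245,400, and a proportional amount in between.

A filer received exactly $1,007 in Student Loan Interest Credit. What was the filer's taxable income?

$226,400

$1,007 is 1,007/1,590 of the full $1,590, so 583/1,590 of the $30,000 range has been used: income = $215,400 + $30,000 × 583/1,590 = $226,400.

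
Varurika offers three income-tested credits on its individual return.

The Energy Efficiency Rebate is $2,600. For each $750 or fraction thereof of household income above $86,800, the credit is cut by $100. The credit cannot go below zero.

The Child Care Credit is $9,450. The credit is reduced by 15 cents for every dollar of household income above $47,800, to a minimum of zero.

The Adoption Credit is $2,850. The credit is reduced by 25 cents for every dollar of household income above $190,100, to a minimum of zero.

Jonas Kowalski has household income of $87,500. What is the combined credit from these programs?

Energy Efficiency Rebate: income exceeds $86,800 by $700, which is 1 full-or-partial $750 increment; reduction = 1 × $100 = $100, leaving $2,500.
Child Care Credit: 15% of the $39,700 excess over $47,800 is $5,955; credit = $9,450 − $5,955 = $3,495.
Adoption Credit: $87,500 is at or below the $190,100 threshold, so the full $2,850 applies.
Total: $2,500 + $3,495 + $2,850 = $8,845.

$8,845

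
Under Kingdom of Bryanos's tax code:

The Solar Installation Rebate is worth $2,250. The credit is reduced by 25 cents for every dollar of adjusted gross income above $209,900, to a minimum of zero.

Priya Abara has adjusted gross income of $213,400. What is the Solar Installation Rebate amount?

Solar Installation Rebate: 25% of the $3,500 excess over $209,900 is $875; credit = $2,250 − $875 = $1,375.

$1,375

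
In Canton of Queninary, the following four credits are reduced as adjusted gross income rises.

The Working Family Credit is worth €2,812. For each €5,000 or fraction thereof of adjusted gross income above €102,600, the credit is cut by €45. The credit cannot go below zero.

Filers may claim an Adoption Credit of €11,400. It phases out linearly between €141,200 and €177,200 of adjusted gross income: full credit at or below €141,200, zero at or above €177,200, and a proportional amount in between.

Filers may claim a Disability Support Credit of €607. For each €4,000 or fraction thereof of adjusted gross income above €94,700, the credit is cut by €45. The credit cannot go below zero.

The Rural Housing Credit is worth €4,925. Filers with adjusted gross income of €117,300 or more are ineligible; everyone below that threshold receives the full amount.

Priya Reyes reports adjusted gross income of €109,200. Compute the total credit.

€19,474

Working Family Credit: income exceeds €102,600 by €6,600, which is 2 full-or-partial €5,000 increments; reduction = 2 × €45 = €90, leaving €2,722.
Adoption Credit: €109,200 is at or below the €141,200 threshold, so the full €11,400 applies.
Disability Support Credit: income exceeds €94,700 by €14,500, which is 4 full-or-partial €4,000 increments; reduction = 4 × €45 = €180, leaving €427.
Rural Housing Credit: €109,200 is below the €117,300 cutoff, so the full €4,925 applies.
Total: €2,722 + €11,400 + €427 + €4,925 = €19,474.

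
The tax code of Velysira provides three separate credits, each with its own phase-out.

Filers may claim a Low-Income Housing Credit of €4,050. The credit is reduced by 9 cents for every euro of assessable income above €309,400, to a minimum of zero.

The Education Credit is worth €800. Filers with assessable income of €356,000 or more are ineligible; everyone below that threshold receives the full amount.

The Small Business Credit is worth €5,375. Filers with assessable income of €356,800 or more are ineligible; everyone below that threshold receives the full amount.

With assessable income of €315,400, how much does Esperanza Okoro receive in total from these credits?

€9,685

Low-Income Housing Credit: 9% of the €6,000 excess over €309,400 is €540; credit = €4,050 − €540 = €3,510.
Education Credit: €315,400 is below the €356,000 cutoff, so the full €800 applies.
Small Business Credit: €315,400 is below the €356,800 cutoff, so the full €5,375 applies.
Total: €3,510 + €800 + €5,375 = €9,685.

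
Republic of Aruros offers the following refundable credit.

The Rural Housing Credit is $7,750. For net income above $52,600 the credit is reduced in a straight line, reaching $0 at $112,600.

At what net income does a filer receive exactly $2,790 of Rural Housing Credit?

$91,000

$2,790 is 2,790/7,750 of the full $7,750, so 4,960/7,750 of the $60,000 range has been used: income = $52,600 + $60,000 × 4,960/7,750 = $91,000.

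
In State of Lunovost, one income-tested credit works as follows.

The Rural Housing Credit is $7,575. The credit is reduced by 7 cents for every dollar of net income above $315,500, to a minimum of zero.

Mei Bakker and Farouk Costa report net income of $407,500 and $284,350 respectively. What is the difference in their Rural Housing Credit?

Mei ($407,500): Rural Housing Credit: 7% of the $92,000 excess over $315,500 is $6,440; credit = $7,575 − $6,440 = $1,135.
Farouk ($284,350): Rural Housing Credit: $284,350 is at or below the $315,500 threshold, so the full $7,575 applies.
Difference: |$1,135 − $7,575| = $6,440.

$6,440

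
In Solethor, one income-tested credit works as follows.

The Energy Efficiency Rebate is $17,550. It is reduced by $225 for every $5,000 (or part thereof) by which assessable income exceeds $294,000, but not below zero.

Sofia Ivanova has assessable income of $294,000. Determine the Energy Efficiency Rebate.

$17,550

Energy Efficiency Rebate: $294,000 is at or below the $294,000 threshold, so the full $17,550 applies.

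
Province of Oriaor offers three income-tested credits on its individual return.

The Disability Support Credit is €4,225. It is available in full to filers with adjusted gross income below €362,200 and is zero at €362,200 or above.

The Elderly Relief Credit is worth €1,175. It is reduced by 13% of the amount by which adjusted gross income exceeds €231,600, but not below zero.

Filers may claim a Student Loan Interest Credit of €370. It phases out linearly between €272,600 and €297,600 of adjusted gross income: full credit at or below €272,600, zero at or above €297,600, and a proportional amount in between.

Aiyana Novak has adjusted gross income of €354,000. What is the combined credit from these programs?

€4,225

Disability Support Credit: €354,000 is below the €362,200 cutoff, so the full €4,225 applies.
Elderly Relief Credit: 13% of the €122,400 excess over €231,600 is €15,912 ≥ base, so the credit is €0.
Student Loan Interest Credit: €354,000 is at or above €297,600, so the credit is €0.
Total: €4,225 + €0 + €0 = €4,225.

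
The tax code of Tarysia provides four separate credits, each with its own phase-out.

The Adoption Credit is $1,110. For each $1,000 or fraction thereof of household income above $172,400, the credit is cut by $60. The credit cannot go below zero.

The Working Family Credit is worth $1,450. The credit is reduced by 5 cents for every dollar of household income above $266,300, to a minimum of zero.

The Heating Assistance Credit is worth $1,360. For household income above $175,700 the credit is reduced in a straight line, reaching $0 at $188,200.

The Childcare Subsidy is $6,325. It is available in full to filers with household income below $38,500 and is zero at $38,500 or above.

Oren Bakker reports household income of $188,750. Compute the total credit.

$1,540

Adoption Credit: income exceeds $172,400 by $16,350, which is 17 full-or-partial $1,000 increments; reduction = 17 × $60 = $1,020, leaving $90.
Working Family Credit: $188,750 is at or below the $266,300 threshold, so the full $1,450 applies.
Heating Assistance Credit: $188,750 is at or above $188,200, so the credit is $0.
Childcare Subsidy: $188,750 meets or exceeds the $38,500 cutoff, so the credit is $0.
Total: $90 + $1,450 + $0 + $0 = $1,540.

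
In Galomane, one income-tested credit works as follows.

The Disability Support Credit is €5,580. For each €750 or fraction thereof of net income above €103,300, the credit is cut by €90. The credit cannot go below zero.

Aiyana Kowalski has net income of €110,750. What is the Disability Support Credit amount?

€4,680

Disability Support Credit: income exceeds €103,300 by €7,450, which is 10 full-or-partial €750 increments; reduction = 10 × €90 = €900, leaving €4,680.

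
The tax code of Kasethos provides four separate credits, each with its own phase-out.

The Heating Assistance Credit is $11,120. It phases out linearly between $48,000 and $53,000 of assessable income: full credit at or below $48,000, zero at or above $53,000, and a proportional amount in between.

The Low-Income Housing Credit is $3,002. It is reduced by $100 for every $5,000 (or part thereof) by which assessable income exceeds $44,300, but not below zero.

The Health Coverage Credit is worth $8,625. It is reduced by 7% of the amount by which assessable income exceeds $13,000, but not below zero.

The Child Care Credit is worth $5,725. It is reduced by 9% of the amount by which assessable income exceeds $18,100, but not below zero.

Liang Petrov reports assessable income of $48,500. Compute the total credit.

Heating Assistance Credit: $48,500 is $500 into a $5,000 phase-out range, leaving 4,500/5,000 of the credit: $11,120 × 4,500/5,000 = $10,008.
Low-Income Housing Credit: income exceeds $44,300 by $4,200, which is 1 full-or-partial $5,000 increment; reduction = 1 × $100 = $100, leaving $2,902.
Health Coverage Credit: 7% of the $35,500 excess over $13,000 is $2,485; credit = $8,625 − $2,485 = $6,140.
Child Care Credit: 9% of the $30,400 excess over $18,100 is $2,736; credit = $5,725 − $2,736 = $2,989.
Total: $10,008 + $2,902 + $6,140 + $2,989 = $22,039.

$22,039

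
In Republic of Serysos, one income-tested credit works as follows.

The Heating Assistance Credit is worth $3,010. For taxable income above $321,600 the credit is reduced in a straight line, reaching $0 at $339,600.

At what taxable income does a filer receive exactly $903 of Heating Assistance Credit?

$334,200

$903 is 903/3,010 of the full $3,010, so 2,107/3,010 of the $18,000 range has been used: income = $321,600 + $18,000 × 2,107/3,010 = $334,200.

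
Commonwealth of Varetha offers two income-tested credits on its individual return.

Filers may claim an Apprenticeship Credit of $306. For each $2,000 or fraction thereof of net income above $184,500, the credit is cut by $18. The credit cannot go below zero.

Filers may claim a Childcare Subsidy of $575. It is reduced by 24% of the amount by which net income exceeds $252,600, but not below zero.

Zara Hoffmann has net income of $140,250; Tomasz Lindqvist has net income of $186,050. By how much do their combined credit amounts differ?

$18

Zara ($140,250): Apprenticeship Credit: $140,250 is at or below the $184,500 threshold, so the full $306 applies. Childcare Subsidy: $140,250 is at or below the $252,600 threshold, so the full $575 applies. total $306 + $575 = $881
Tomasz ($186,050): Apprenticeship Credit: income exceeds $184,500 by $1,550, which is 1 full-or-partial $2,000 increment; reduction = 1 × $18 = $18, leaving $288. Childcare Subsidy: $186,050 is at or below the $252,600 threshold, so the full $575 applies. total $288 + $575 = $863
Difference: |$881 − $863| = $18.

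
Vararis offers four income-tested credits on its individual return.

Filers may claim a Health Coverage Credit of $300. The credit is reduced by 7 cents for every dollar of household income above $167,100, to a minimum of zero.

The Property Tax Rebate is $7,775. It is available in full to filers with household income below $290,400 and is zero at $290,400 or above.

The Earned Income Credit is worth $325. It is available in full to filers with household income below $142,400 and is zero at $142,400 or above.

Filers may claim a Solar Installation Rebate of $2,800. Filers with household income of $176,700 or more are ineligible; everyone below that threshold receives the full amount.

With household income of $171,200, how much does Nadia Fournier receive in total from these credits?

$10,588

Health Coverage Credit: 7% of the $4,100 excess over $167,100 is $287; credit = $300 − $287 = $13.
Property Tax Rebate: $171,200 is below the $290,400 cutoff, so the full $7,775 applies.
Earned Income Credit: $171,200 meets or exceeds the $142,400 cutoff, so the credit is $0.
Solar Installation Rebate: $171,200 is below the $176,700 cutoff, so the full $2,800 applies.
Total: $13 + $7,775 + $0 + $2,800 = $10,588.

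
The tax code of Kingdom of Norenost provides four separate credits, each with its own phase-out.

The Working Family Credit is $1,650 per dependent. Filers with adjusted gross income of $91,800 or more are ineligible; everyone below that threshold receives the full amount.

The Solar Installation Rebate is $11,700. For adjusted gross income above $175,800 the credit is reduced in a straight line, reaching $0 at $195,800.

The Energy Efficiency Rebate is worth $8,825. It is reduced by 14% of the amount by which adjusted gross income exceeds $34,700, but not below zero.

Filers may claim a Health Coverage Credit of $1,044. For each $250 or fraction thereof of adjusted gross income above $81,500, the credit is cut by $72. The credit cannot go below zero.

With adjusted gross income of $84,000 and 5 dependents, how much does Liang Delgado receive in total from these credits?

$22,197

Working Family Credit: base = 5 × $1,650 = $8,250. $84,000 is below the $91,800 cutoff, so the full $8,250 applies.
Solar Installation Rebate: $84,000 is at or below the $175,800 threshold, so the full $11,700 applies.
Energy Efficiency Rebate: 14% of the $49,300 excess over $34,700 is $6,902; credit = $8,825 − $6,902 = $1,923.
Health Coverage Credit: income exceeds $81,500 by $2,500, which is 10 full-or-partial $250 increments; reduction = 10 × $72 = $720, leaving $324.
Total: $8,250 + $11,700 + $1,923 + $324 = $22,197.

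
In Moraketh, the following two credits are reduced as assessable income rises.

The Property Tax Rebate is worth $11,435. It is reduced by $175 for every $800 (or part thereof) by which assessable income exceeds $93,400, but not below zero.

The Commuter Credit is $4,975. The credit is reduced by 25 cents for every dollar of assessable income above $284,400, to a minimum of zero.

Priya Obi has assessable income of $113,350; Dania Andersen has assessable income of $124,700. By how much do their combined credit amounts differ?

$2,625

Priya ($113,350): Property Tax Rebate: income exceeds $93,400 by $19,950, which is 25 full-or-partial $800 increments; reduction = 25 × $175 = $4,375, leaving $7,060. Commuter Credit: $113,350 is at or below the $284,400 threshold, so the full $4,975 applies. total $7,060 + $4,975 = $12,035
Dania ($124,700): Property Tax Rebate: income exceeds $93,400 by $31,300, which is 40 full-or-partial $800 increments; reduction = 40 × $175 = $7,000, leaving $4,435. Commuter Credit: $124,700 is at or below the $284,400 threshold, so the full $4,975 applies. total $4,435 + $4,975 = $9,410
Difference: |$12,035 − $9,410| = $2,625.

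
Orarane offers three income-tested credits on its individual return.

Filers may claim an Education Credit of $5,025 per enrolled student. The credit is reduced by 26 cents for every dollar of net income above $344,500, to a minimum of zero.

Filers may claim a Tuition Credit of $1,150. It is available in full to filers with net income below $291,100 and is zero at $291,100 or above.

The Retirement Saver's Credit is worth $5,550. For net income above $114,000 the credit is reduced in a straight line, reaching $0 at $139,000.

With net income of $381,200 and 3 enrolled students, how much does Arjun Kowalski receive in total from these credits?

Education Credit: base = 3 × $5,025 = $15,075. 26% of the $36,700 excess over $344,500 is $9,542; credit = $15,075 − $9,542 = $5,533.
Tuition Credit: $381,200 meets or exceeds the $291,100 cutoff, so the credit is $0.
Retirement Saver's Credit: $381,200 is at or above $139,000, so the credit is $0.
Total: $5,533 + $0 + $0 = $5,533.

$5,533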